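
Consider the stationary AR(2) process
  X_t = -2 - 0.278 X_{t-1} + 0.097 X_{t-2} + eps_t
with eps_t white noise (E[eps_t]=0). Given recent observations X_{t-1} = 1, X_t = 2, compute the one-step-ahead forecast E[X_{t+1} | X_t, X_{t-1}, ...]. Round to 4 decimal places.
E[X_{t+1} \mid \mathcal F_t] = -2.4590

For an AR(p) model X_t = c + sum_i phi_i X_{t-i} + eps_t, the
one-step-ahead conditional mean is
  E[X_{t+1} | X_t, ...] = c + sum_i phi_i X_{t+1-i}.
Substitute known values:
  E[X_{t+1} | ...] = -2 + (-0.278) * (2) + (0.097) * (1)
                   = -2.4590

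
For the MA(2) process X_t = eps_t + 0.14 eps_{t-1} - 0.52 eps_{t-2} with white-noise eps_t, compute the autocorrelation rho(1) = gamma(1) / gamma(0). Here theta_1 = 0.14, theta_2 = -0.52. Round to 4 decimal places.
\rho(1) = 0.0521

For an MA(q) process with theta_0 = 1, the autocovariance is
  gamma(k) = sigma^2 * sum_{i=0..q-k} theta_i * theta_{i+k},
and rho(k) = gamma(k) / gamma(0). Sigma^2 cancels.
  numerator   = (1)*(0.14) + (0.14)*(-0.52) = 0.0672.
  denominator = (1)^2 + (0.14)^2 + (-0.52)^2 = 1.29.
  rho(1) = 0.0672 / 1.29 = 0.0521.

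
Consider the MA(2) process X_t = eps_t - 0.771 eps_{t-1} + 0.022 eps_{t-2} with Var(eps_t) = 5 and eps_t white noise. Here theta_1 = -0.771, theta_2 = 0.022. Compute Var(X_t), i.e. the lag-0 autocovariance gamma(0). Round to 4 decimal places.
\gamma(0) = 7.9746

For an MA(q) process X_t = eps_t + sum_i theta_i eps_{t-i} with
Var(eps_t) = sigma^2, the variance is
  gamma(0) = sigma^2 * (1 + sum_i theta_i^2).
  sum_i theta_i^2 = (-0.771)^2 + (0.022)^2 = 0.594441 + 0.000484 = 0.594925.
  gamma(0) = 5 * (1 + 0.594925) = 5 * 1.594925 = 7.974625, which rounds to 7.9746.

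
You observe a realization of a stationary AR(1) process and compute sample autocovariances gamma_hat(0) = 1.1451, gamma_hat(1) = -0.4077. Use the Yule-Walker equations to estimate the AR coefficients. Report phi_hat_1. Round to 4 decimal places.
\hat\phi_{1} = -0.3560

The Yule-Walker equations for an AR(p) process read, in matrix form,
  Gamma_p phi = r_p,   with   (Gamma_p)_{ij} = gamma(|i - j|),
                       (r_p)_i = gamma(i),   i,j = 1..p.
Substitute the sample gammas (Toeplitz matrix and right-hand side of size 1):
  Gamma_p = [[1.1451]]
  r_p     = [-0.4077]
With p = 1 this is the single equation gamma(0) phi_1 = gamma(1):
  phi_hat_1 = gamma(1) / gamma(0) = -0.4077 / 1.1451 = -0.3560.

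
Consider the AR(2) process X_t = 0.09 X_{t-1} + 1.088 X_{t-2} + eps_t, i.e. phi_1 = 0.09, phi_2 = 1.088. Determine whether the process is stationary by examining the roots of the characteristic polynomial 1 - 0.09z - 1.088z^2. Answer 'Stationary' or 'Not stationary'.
\text{Not stationary}

The AR(p) characteristic polynomial is P(z) = 1 - 0.09z - 1.088z^2.
Stationarity requires all roots to lie outside the unit circle, i.e. |z| > 1 for every root.
Set 1 + (-0.09) z + (-1.088) z^2 = 0, i.e. a z^2 + b z + c = 0 with a = -1.088, b = -0.09, c = 1.
Discriminant D = b^2 - 4ac = (-0.09)^2 - 4*(-1.088)*1 = 0.0081 - (-4.352) = 4.3601.
D >= 0, so the roots are real: z = (-b +/- sqrt(D)) / (2a) = (0.09 +/- 2.088085) / (-2.176).
  z_1 = (0.09 + 2.088085) / (-2.176) = -1.001,   |z_1| = 1.001.
  z_2 = (0.09 - 2.088085) / (-2.176) = 0.9182,   |z_2| = 0.9182.
Moduli of all roots: 1.0010, 0.9182.
All moduli strictly greater than 1? No.
Verdict: Not stationary.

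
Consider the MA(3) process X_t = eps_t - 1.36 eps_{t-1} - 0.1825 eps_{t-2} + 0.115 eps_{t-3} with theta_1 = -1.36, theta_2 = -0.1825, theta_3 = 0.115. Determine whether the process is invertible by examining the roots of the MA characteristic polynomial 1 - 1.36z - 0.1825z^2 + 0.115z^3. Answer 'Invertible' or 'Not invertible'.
\text{Not invertible}

The MA(q) characteristic polynomial is P(z) = 1 - 1.36z - 0.1825z^2 + 0.115z^3.
Invertibility requires all roots to lie outside the unit circle, i.e. |z| > 1 for every root.
Degree 3: look for a simple real root z0 first, then factor out (1 - z/z0) and solve the remaining quadratic.
Testing z0 = 4: P(4) = 1 + (-1.36)(4) + (-0.1825)(4)^2 + (0.115)(4)^3
  = 1 + (-5.44) + (-2.92) + (7.36) = 0.  So z_0 = 4 is a root, |z_0| = 4.
Divide out the factor (1 - 0.25 z) = (1 - z/z0) (since 1/z0 = 0.25):
  P(z) = (1 - 0.25 z)(1 + (-1.11) z + (-0.46) z^2)
  [check: z-coef -1.11 - (0.25) = -1.36; z^2-coef -0.46 - (0.25)(-1.11) = -0.1825; z^3-coef -(0.25)(-0.46) = 0.115.]
Remaining roots from the quadratic factor 1 + (-1.11) z + (-0.46) z^2:
  Set 1 + (-1.11) z + (-0.46) z^2 = 0, i.e. a z^2 + b z + c = 0 with a = -0.46, b = -1.11, c = 1.
  Discriminant D = b^2 - 4ac = (-1.11)^2 - 4*(-0.46)*1 = 1.2321 - (-1.84) = 3.0721.
  D >= 0, so the roots are real: z = (-b +/- sqrt(D)) / (2a) = (1.11 +/- 1.752741) / (-0.92).
    z_1 = (1.11 + 1.752741) / (-0.92) = -3.1117,   |z_1| = 3.1117.
    z_2 = (1.11 - 1.752741) / (-0.92) = 0.6986,   |z_2| = 0.6986.
Moduli of all roots: 4.0000, 3.1117, 0.6986.
All moduli strictly greater than 1? No.
Verdict: Not invertible.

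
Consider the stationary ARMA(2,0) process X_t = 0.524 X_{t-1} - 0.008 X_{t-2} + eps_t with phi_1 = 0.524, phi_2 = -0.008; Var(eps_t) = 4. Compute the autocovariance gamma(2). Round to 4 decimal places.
\gamma(2) = 1.4493

Multiply the model equation by X_{t-k} and take expectations. With theta_0 = psi_0 = 1 and psi_j the MA(infinity) weights, this gives
  gamma(k) - sum_i phi_i gamma(k-i) = c_k,
  c_k = sigma^2 * sum_{j=k..q} theta_j psi_{j-k}   (c_k = 0 for k > q),
using gamma(-m) = gamma(m).
Pure AR (q = 0): c_0 = sigma^2 = 4, c_k = 0 for k >= 1.
Equations for k = 0, 1, 2 (AR order 2, c_2 = 0):
  (E0) gamma(0) = phi_1 gamma(1) + phi_2 gamma(2) + c_0
  (E1) gamma(1) = phi_1 gamma(0) + phi_2 gamma(1) + c_1
  (E2) gamma(2) = phi_1 gamma(1) + phi_2 gamma(0)
From (E1): gamma(1) = A gamma(0) + B with
  A = phi_1 / (1 - phi_2) = 0.524 / 1.008 = 0.519841,   B = c_1 / (1 - phi_2) = 0 / 1.008 = 0.
Insert (E2) into (E0): gamma(0) (1 - phi_2^2) = phi_1 (1 + phi_2) gamma(1) + c_0.
  phi_1 (1 + phi_2) = (0.524)(0.992) = 0.519808,   1 - phi_2^2 = 0.999936.
Replace gamma(1) by A gamma(0) + B and collect gamma(0):
  gamma(0) [0.999936 - (0.519808)(0.519841)] = c_0 = 4
  gamma(0) * 0.729718 = 4
  gamma(0) = 4 / 0.729718 = 5.481567.
  gamma(1) = A gamma(0) = (0.519841)(5.481567) = 2.849545.
  gamma(2) = phi_1 gamma(1) + phi_2 gamma(0) = (0.524)(2.849545) + (-0.008)(5.481567) = 1.449309.
Therefore gamma(2) = 1.4493 (to 4 decimal places).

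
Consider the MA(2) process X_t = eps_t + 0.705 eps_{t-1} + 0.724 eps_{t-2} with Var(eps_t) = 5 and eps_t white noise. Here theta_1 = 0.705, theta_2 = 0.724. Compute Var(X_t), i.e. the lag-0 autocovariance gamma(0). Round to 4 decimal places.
\gamma(0) = 10.1060

For an MA(q) process X_t = eps_t + sum_i theta_i eps_{t-i} with
Var(eps_t) = sigma^2, the variance is
  gamma(0) = sigma^2 * (1 + sum_i theta_i^2).
  sum_i theta_i^2 = (0.705)^2 + (0.724)^2 = 0.497025 + 0.524176 = 1.021201.
  gamma(0) = 5 * (1 + 1.021201) = 5 * 2.021201 = 10.106005, which rounds to 10.1060.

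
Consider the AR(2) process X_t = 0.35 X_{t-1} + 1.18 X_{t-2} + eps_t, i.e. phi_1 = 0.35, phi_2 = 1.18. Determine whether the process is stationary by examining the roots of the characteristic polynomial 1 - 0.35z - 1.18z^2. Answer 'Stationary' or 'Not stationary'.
\text{Not stationary}

The AR(p) characteristic polynomial is P(z) = 1 - 0.35z - 1.18z^2.
Stationarity requires all roots to lie outside the unit circle, i.e. |z| > 1 for every root.
Set 1 + (-0.35) z + (-1.18) z^2 = 0, i.e. a z^2 + b z + c = 0 with a = -1.18, b = -0.35, c = 1.
Discriminant D = b^2 - 4ac = (-0.35)^2 - 4*(-1.18)*1 = 0.1225 - (-4.72) = 4.8425.
D >= 0, so the roots are real: z = (-b +/- sqrt(D)) / (2a) = (0.35 +/- 2.200568) / (-2.36).
  z_1 = (0.35 + 2.200568) / (-2.36) = -1.0807,   |z_1| = 1.0807.
  z_2 = (0.35 - 2.200568) / (-2.36) = 0.7841,   |z_2| = 0.7841.
Moduli of all roots: 1.0807, 0.7841.
All moduli strictly greater than 1? No.
Verdict: Not stationary.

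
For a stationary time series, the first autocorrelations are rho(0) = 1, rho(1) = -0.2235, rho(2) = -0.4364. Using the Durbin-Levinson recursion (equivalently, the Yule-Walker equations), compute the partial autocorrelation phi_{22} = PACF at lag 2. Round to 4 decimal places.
\phi_{22} = -0.5119

The PACF at lag k is phi_{kk}, the last component of the solution
to the Yule-Walker system G_k phi = r_k where
  (G_k)_{ij} = rho(|i - j|), (r_k)_i = rho(i), i,j = 1..k.
Equivalently, Durbin-Levinson gives phi_{kk} iteratively:
  phi_{11} = rho(1)
  phi_{kk} = [rho(k) - sum_{j=1..k-1} phi_{k-1,j} rho(k-j)]
            / [1 - sum_{j=1..k-1} phi_{k-1,j} rho(j)],
  phi_{k,j} = phi_{k-1,j} - phi_{kk} phi_{k-1,k-j},  j = 1..k-1.
Step k = 1:
  phi_11 = rho(1) = -0.2235.
Step k = 2:
  phi_22 = [rho(2) - phi_11 rho(1)] / [1 - phi_11 rho(1)] = [-0.4364 - (-0.2235)(-0.2235)] / [1 - (-0.2235)(-0.2235)]
         = -0.48635225 / 0.95004775 = -0.5119.
Therefore phi_{22} = -0.5119.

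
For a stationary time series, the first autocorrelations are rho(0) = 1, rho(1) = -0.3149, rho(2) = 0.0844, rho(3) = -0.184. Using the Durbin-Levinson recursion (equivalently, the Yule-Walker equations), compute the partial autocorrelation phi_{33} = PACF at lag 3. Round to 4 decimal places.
\phi_{33} = -0.1800

The PACF at lag k is phi_{kk}, the last component of the solution
to the Yule-Walker system G_k phi = r_k where
  (G_k)_{ij} = rho(|i - j|), (r_k)_i = rho(i), i,j = 1..k.
Equivalently, Durbin-Levinson gives phi_{kk} iteratively:
  phi_{11} = rho(1)
  phi_{kk} = [rho(k) - sum_{j=1..k-1} phi_{k-1,j} rho(k-j)]
            / [1 - sum_{j=1..k-1} phi_{k-1,j} rho(j)],
  phi_{k,j} = phi_{k-1,j} - phi_{kk} phi_{k-1,k-j},  j = 1..k-1.
Step k = 1:
  phi_11 = rho(1) = -0.3149.
Step k = 2:
  phi_22 = [rho(2) - phi_11 rho(1)] / [1 - phi_11 rho(1)] = [0.0844 - (-0.3149)(-0.3149)] / [1 - (-0.3149)(-0.3149)]
         = -0.01476201 / 0.90083799 = -0.016387.
  Update: phi_21 = phi_11 - phi_22 phi_11 = -0.3149 - (-0.016387)(-0.3149) = -0.32006.
Step k = 3:
  phi_33 = [rho(3) - phi_21 rho(2) - phi_22 rho(1)] / [1 - phi_21 rho(1) - phi_22 rho(2)]
    numerator   = -0.184 - (-0.32006)(0.0844) - (-0.016387)(-0.3149) = -0.16214717
    denominator = 1 - (-0.32006)(-0.3149) - (-0.016387)(0.0844) = 0.90059609
  phi_33 = -0.16214717 / 0.90059609 = -0.18.
Therefore phi_{33} = -0.1800.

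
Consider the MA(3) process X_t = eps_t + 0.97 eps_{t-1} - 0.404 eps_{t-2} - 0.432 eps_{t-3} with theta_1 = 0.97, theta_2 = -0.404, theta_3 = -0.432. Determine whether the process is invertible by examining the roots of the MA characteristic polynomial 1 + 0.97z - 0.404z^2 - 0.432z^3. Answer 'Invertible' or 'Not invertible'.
\text{Invertible}

The MA(q) characteristic polynomial is P(z) = 1 + 0.97z - 0.404z^2 - 0.432z^3.
Invertibility requires all roots to lie outside the unit circle, i.e. |z| > 1 for every root.
Degree 3: look for a simple real root z0 first, then factor out (1 - z/z0) and solve the remaining quadratic.
Testing z0 = -1.25: P(-1.25) = 1 + (0.97)(-1.25) + (-0.404)(-1.25)^2 + (-0.432)(-1.25)^3
  = 1 + (-1.2125) + (-0.63125) + (0.84375) = 0.  So z_0 = -1.25 is a root, |z_0| = 1.25.
Divide out the factor (1 + 0.8 z) = (1 - z/z0) (since 1/z0 = -0.8):
  P(z) = (1 + 0.8 z)(1 + (0.17) z + (-0.54) z^2)
  [check: z-coef 0.17 - (-0.8) = 0.97; z^2-coef -0.54 - (-0.8)(0.17) = -0.404; z^3-coef -(-0.8)(-0.54) = -0.432.]
Remaining roots from the quadratic factor 1 + (0.17) z + (-0.54) z^2:
  Set 1 + (0.17) z + (-0.54) z^2 = 0, i.e. a z^2 + b z + c = 0 with a = -0.54, b = 0.17, c = 1.
  Discriminant D = b^2 - 4ac = (0.17)^2 - 4*(-0.54)*1 = 0.0289 - (-2.16) = 2.1889.
  D >= 0, so the roots are real: z = (-b +/- sqrt(D)) / (2a) = (-0.17 +/- 1.479493) / (-1.08).
    z_1 = (-0.17 + 1.479493) / (-1.08) = -1.2125,   |z_1| = 1.2125.
    z_2 = (-0.17 - 1.479493) / (-1.08) = 1.5273,   |z_2| = 1.5273.
Moduli of all roots: 1.2500, 1.2125, 1.5273.
All moduli strictly greater than 1? Yes.
Verdict: Invertible.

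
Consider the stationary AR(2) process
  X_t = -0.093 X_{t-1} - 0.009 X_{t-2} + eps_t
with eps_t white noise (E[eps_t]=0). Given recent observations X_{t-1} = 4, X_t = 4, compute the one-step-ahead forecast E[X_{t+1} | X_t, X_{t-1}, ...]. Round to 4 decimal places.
E[X_{t+1} \mid \mathcal F_t] = -0.4080

For an AR(p) model X_t = c + sum_i phi_i X_{t-i} + eps_t, the
one-step-ahead conditional mean is
  E[X_{t+1} | X_t, ...] = c + sum_i phi_i X_{t+1-i}.
Substitute known values:
  E[X_{t+1} | ...] = (-0.093) * (4) + (-0.009) * (4)
                   = -0.4080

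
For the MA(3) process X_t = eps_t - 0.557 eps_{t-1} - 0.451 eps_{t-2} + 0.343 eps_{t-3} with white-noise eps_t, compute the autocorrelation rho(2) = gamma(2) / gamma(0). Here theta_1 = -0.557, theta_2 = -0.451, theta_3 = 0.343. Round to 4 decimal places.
\rho(2) = -0.3936

For an MA(q) process with theta_0 = 1, the autocovariance is
  gamma(k) = sigma^2 * sum_{i=0..q-k} theta_i * theta_{i+k},
and rho(k) = gamma(k) / gamma(0). Sigma^2 cancels.
  numerator   = (1)*(-0.451) + (-0.557)*(0.343) = -0.642051.
  denominator = (1)^2 + (-0.557)^2 + (-0.451)^2 + (0.343)^2 = 1.631299.
  rho(2) = -0.642051 / 1.631299 = -0.3936.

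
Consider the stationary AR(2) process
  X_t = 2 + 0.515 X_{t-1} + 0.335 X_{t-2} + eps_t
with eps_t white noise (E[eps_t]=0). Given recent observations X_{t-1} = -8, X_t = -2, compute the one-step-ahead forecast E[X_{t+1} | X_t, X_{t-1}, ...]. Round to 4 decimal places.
E[X_{t+1} \mid \mathcal F_t] = -1.7100

For an AR(p) model X_t = c + sum_i phi_i X_{t-i} + eps_t, the
one-step-ahead conditional mean is
  E[X_{t+1} | X_t, ...] = c + sum_i phi_i X_{t+1-i}.
Substitute known values:
  E[X_{t+1} | ...] = 2 + (0.515) * (-2) + (0.335) * (-8)
                   = -1.7100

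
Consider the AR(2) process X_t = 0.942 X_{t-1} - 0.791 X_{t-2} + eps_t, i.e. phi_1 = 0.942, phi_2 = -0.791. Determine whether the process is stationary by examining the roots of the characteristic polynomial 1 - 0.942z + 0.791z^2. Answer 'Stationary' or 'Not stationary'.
\text{Stationary}

The AR(p) characteristic polynomial is P(z) = 1 - 0.942z + 0.791z^2.
Stationarity requires all roots to lie outside the unit circle, i.e. |z| > 1 for every root.
Set 1 + (-0.942) z + (0.791) z^2 = 0, i.e. a z^2 + b z + c = 0 with a = 0.791, b = -0.942, c = 1.
Discriminant D = b^2 - 4ac = (-0.942)^2 - 4*(0.791)*1 = 0.887364 - (3.164) = -2.276636.
D < 0, so the roots are the complex-conjugate pair z = (-b +/- i sqrt(-D)) / (2a) = 0.5954 +/- 0.9538i.
For a conjugate pair |z|^2 = z * conj(z) = (product of roots) = c/a = 1/(0.791) = 1.264223, so |z| = sqrt(1.264223) = 1.1244 for both roots.
Moduli of all roots: 1.1244, 1.1244.
All moduli strictly greater than 1? Yes.
Verdict: Stationary.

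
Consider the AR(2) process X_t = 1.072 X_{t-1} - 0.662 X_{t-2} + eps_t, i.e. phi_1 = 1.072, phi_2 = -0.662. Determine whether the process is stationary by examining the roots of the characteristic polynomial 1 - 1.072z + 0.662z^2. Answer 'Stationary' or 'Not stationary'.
\text{Stationary}

The AR(p) characteristic polynomial is P(z) = 1 - 1.072z + 0.662z^2.
Stationarity requires all roots to lie outside the unit circle, i.e. |z| > 1 for every root.
Set 1 + (-1.072) z + (0.662) z^2 = 0, i.e. a z^2 + b z + c = 0 with a = 0.662, b = -1.072, c = 1.
Discriminant D = b^2 - 4ac = (-1.072)^2 - 4*(0.662)*1 = 1.149184 - (2.648) = -1.498816.
D < 0, so the roots are the complex-conjugate pair z = (-b +/- i sqrt(-D)) / (2a) = 0.8097 +/- 0.9247i.
For a conjugate pair |z|^2 = z * conj(z) = (product of roots) = c/a = 1/(0.662) = 1.510574, so |z| = sqrt(1.510574) = 1.2291 for both roots.
Moduli of all roots: 1.2291, 1.2291.
All moduli strictly greater than 1? Yes.
Verdict: Stationary.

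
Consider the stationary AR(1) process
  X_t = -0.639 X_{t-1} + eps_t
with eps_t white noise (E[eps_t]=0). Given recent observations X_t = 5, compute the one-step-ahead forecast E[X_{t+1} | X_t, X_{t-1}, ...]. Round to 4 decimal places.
E[X_{t+1} \mid \mathcal F_t] = -3.1950

For an AR(p) model X_t = c + sum_i phi_i X_{t-i} + eps_t, the
one-step-ahead conditional mean is
  E[X_{t+1} | X_t, ...] = c + sum_i phi_i X_{t+1-i}.
Substitute known values:
  E[X_{t+1} | ...] = (-0.639) * (5)
                   = -3.1950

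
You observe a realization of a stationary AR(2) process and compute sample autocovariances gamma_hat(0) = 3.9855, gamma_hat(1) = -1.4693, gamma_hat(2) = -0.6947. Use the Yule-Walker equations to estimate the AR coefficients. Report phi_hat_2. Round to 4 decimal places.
\hat\phi_{2} = -0.3590

The Yule-Walker equations for an AR(p) process read, in matrix form,
  Gamma_p phi = r_p,   with   (Gamma_p)_{ij} = gamma(|i - j|),
                       (r_p)_i = gamma(i),   i,j = 1..p.
Substitute the sample gammas (Toeplitz matrix and right-hand side of size 2):
  Gamma_p = [[3.9855, -1.4693], [-1.4693, 3.9855]]
  r_p     = [-1.4693, -0.6947]
Written out:
  3.9855 phi_1 - 1.4693 phi_2 = -1.4693
  -1.4693 phi_1 + 3.9855 phi_2 = -0.6947
Solve by Cramer's rule:
  det = gamma(0)^2 - gamma(1)^2 = (3.9855)^2 - (-1.4693)^2 = 15.88421025 - 2.15884249 = 13.72536776
  phi_hat_1 = [gamma(1) gamma(0) - gamma(1) gamma(2)] / det = [(-1.4693)(3.9855) - (-1.4693)(-0.6947)] / 13.72536776 = -6.87661786 / 13.72536776 = -0.501
  phi_hat_2 = [gamma(0) gamma(2) - gamma(1)^2] / det = [(3.9855)(-0.6947) - (-1.4693)^2] / 13.72536776 = -4.92756934 / 13.72536776 = -0.359
So phi_hat = [-0.5010, -0.3590].
Therefore phi_hat_2 = -0.3590.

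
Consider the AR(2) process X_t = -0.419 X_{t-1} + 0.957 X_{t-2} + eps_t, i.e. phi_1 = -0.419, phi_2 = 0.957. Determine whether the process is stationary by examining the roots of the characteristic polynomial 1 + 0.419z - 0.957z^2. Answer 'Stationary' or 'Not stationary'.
\text{Not stationary}

The AR(p) characteristic polynomial is P(z) = 1 + 0.419z - 0.957z^2.
Stationarity requires all roots to lie outside the unit circle, i.e. |z| > 1 for every root.
Set 1 + (0.419) z + (-0.957) z^2 = 0, i.e. a z^2 + b z + c = 0 with a = -0.957, b = 0.419, c = 1.
Discriminant D = b^2 - 4ac = (0.419)^2 - 4*(-0.957)*1 = 0.175561 - (-3.828) = 4.003561.
D >= 0, so the roots are real: z = (-b +/- sqrt(D)) / (2a) = (-0.419 +/- 2.00089) / (-1.914).
  z_1 = (-0.419 + 2.00089) / (-1.914) = -0.8265,   |z_1| = 0.8265.
  z_2 = (-0.419 - 2.00089) / (-1.914) = 1.2643,   |z_2| = 1.2643.
Moduli of all roots: 0.8265, 1.2643.
All moduli strictly greater than 1? No.
Verdict: Not stationary.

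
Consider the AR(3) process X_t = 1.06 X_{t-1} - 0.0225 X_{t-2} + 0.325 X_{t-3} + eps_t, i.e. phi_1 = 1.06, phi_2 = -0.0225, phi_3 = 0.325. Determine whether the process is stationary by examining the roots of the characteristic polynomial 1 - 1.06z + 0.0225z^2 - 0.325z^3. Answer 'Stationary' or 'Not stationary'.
\text{Not stationary}

The AR(p) characteristic polynomial is P(z) = 1 - 1.06z + 0.0225z^2 - 0.325z^3.
Stationarity requires all roots to lie outside the unit circle, i.e. |z| > 1 for every root.
Degree 3: look for a simple real root z0 first, then factor out (1 - z/z0) and solve the remaining quadratic.
Testing z0 = 0.8: P(0.8) = 1 + (-1.06)(0.8) + (0.0225)(0.8)^2 + (-0.325)(0.8)^3
  = 1 + (-0.848) + (0.0144) + (-0.1664) = 0.  So z_0 = 0.8 is a root, |z_0| = 0.8.
Divide out the factor (1 - 1.25 z) = (1 - z/z0) (since 1/z0 = 1.25):
  P(z) = (1 - 1.25 z)(1 + (0.19) z + (0.26) z^2)
  [check: z-coef 0.19 - (1.25) = -1.06; z^2-coef 0.26 - (1.25)(0.19) = 0.0225; z^3-coef -(1.25)(0.26) = -0.325.]
Remaining roots from the quadratic factor 1 + (0.19) z + (0.26) z^2:
  Set 1 + (0.19) z + (0.26) z^2 = 0, i.e. a z^2 + b z + c = 0 with a = 0.26, b = 0.19, c = 1.
  Discriminant D = b^2 - 4ac = (0.19)^2 - 4*(0.26)*1 = 0.0361 - (1.04) = -1.0039.
  D < 0, so the roots are the complex-conjugate pair z = (-b +/- i sqrt(-D)) / (2a) = -0.3654 +/- 1.9268i.
  For a conjugate pair |z|^2 = z * conj(z) = (product of roots) = c/a = 1/(0.26) = 3.846154, so |z| = sqrt(3.846154) = 1.9612 for both roots.
Moduli of all roots: 0.8000, 1.9612, 1.9612.
All moduli strictly greater than 1? No.
Verdict: Not stationary.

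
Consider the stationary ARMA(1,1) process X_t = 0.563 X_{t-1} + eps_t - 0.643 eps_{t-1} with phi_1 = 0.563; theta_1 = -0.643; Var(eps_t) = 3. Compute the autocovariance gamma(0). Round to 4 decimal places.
\gamma(0) = 3.0281

Multiply the model equation by X_{t-k} and take expectations. With theta_0 = psi_0 = 1 and psi_j the MA(infinity) weights, this gives
  gamma(k) - sum_i phi_i gamma(k-i) = c_k,
  c_k = sigma^2 * sum_{j=k..q} theta_j psi_{j-k}   (c_k = 0 for k > q),
using gamma(-m) = gamma(m).
psi-weights needed (psi_j = theta_j + sum_i phi_i psi_{j-i}):
  psi_1 = theta_1 + phi_1 = -0.643 + (0.563) = -0.08
Right-hand sides:
  c_0 = sigma^2 (1 + theta_1 psi_1) = 3 * (1 + (-0.643)(-0.08)) = 3 * 1.05144 = 3.15432
  c_1 = sigma^2 theta_1 = 3 * (-0.643) = -1.929
  c_2 = 0
Equations for k = 0 and k = 1 (AR order 1):
  gamma(0) = phi_1 gamma(1) + c_0
  gamma(1) = phi_1 gamma(0) + c_1
Substituting the second into the first: gamma(0) (1 - phi_1^2) = c_0 + phi_1 c_1, so
  gamma(0) = (c_0 + phi_1 c_1) / (1 - phi_1^2) = (3.15432 + (0.563)(-1.929)) / (1 - (0.563)^2) = 2.068293 / 0.683031 = 3.02811.
Therefore gamma(0) = 3.0281 (to 4 decimal places).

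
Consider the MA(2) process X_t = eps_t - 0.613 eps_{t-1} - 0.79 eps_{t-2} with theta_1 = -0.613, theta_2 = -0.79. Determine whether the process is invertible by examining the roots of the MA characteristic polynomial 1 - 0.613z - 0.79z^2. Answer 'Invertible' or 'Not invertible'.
\text{Not invertible}

The MA(q) characteristic polynomial is P(z) = 1 - 0.613z - 0.79z^2.
Invertibility requires all roots to lie outside the unit circle, i.e. |z| > 1 for every root.
Set 1 + (-0.613) z + (-0.79) z^2 = 0, i.e. a z^2 + b z + c = 0 with a = -0.79, b = -0.613, c = 1.
Discriminant D = b^2 - 4ac = (-0.613)^2 - 4*(-0.79)*1 = 0.375769 - (-3.16) = 3.535769.
D >= 0, so the roots are real: z = (-b +/- sqrt(D)) / (2a) = (0.613 +/- 1.880364) / (-1.58).
  z_1 = (0.613 + 1.880364) / (-1.58) = -1.5781,   |z_1| = 1.5781.
  z_2 = (0.613 - 1.880364) / (-1.58) = 0.8021,   |z_2| = 0.8021.
Moduli of all roots: 1.5781, 0.8021.
All moduli strictly greater than 1? No.
Verdict: Not invertible.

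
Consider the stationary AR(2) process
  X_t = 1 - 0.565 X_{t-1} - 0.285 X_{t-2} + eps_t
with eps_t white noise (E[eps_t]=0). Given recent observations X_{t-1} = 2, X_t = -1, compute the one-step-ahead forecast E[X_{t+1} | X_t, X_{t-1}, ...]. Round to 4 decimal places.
E[X_{t+1} \mid \mathcal F_t] = 0.9950

For an AR(p) model X_t = c + sum_i phi_i X_{t-i} + eps_t, the
one-step-ahead conditional mean is
  E[X_{t+1} | X_t, ...] = c + sum_i phi_i X_{t+1-i}.
Substitute known values:
  E[X_{t+1} | ...] = 1 + (-0.565) * (-1) + (-0.285) * (2)
                   = 0.9950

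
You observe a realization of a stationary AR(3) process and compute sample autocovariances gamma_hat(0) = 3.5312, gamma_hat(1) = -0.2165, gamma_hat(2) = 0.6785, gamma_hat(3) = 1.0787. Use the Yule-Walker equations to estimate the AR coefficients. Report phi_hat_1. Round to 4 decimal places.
\hat\phi_{1} = -0.1140

The Yule-Walker equations for an AR(p) process read, in matrix form,
  Gamma_p phi = r_p,   with   (Gamma_p)_{ij} = gamma(|i - j|),
                       (r_p)_i = gamma(i),   i,j = 1..p.
Substitute the sample gammas (Toeplitz matrix and right-hand side of size 3):
  Gamma_p = [[3.5312, -0.2165, 0.6785], [-0.2165, 3.5312, -0.2165], [0.6785, -0.2165, 3.5312]]
  r_p     = [-0.2165, 0.6785, 1.0787]
Written out (R1..R3):
  (R1) 3.5312 phi_1 - 0.2165 phi_2 + 0.6785 phi_3 = -0.2165
  (R2) -0.2165 phi_1 + 3.5312 phi_2 - 0.2165 phi_3 = 0.6785
  (R3) 0.6785 phi_1 - 0.2165 phi_2 + 3.5312 phi_3 = 1.0787
Gaussian elimination:
  R2 <- R2 - (-0.2165/3.5312) R1 = R2 - (-0.061311) R1:  3.517926 phi_2 - 0.174901 phi_3 = 0.665226
  R3 <- R3 - (0.6785/3.5312) R1 = R3 - (0.192144) R1:  -0.174901 phi_2 + 3.40083 phi_3 = 1.120299
  R3 <- R3 - (-0.174901/3.517926) R2 = R3 - (-0.049717) R2:  3.392135 phi_3 = 1.153372
Back-substitution:
  phi_hat_3 = 1.153372 / 3.392135 = 0.340014
  phi_hat_2 = (0.665226 - (-0.174901)(0.340014)) / 3.517926 = 0.206001
  phi_hat_1 = (-0.2165 - (-0.2165)(0.206001) - (0.6785)(0.340014)) / 3.5312 = -0.114012
So phi_hat = [-0.1140, 0.2060, 0.3400].
Therefore phi_hat_1 = -0.1140.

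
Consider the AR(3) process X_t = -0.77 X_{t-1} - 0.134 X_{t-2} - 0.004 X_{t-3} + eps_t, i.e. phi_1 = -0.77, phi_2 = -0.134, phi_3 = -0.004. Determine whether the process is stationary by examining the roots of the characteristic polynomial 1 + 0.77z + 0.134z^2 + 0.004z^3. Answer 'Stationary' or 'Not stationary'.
\text{Stationary}

The AR(p) characteristic polynomial is P(z) = 1 + 0.77z + 0.134z^2 + 0.004z^3.
Stationarity requires all roots to lie outside the unit circle, i.e. |z| > 1 for every root.
Degree 3: look for a simple real root z0 first, then factor out (1 - z/z0) and solve the remaining quadratic.
Testing z0 = -5: P(-5) = 1 + (0.77)(-5) + (0.134)(-5)^2 + (0.004)(-5)^3
  = 1 + (-3.85) + (3.35) + (-0.5) = 0.  So z_0 = -5 is a root, |z_0| = 5.
Divide out the factor (1 + 0.2 z) = (1 - z/z0) (since 1/z0 = -0.2):
  P(z) = (1 + 0.2 z)(1 + (0.57) z + (0.02) z^2)
  [check: z-coef 0.57 - (-0.2) = 0.77; z^2-coef 0.02 - (-0.2)(0.57) = 0.134; z^3-coef -(-0.2)(0.02) = 0.004.]
Remaining roots from the quadratic factor 1 + (0.57) z + (0.02) z^2:
  Set 1 + (0.57) z + (0.02) z^2 = 0, i.e. a z^2 + b z + c = 0 with a = 0.02, b = 0.57, c = 1.
  Discriminant D = b^2 - 4ac = (0.57)^2 - 4*(0.02)*1 = 0.3249 - (0.08) = 0.2449.
  D >= 0, so the roots are real: z = (-b +/- sqrt(D)) / (2a) = (-0.57 +/- 0.494874) / (0.04).
    z_1 = (-0.57 + 0.494874) / (0.04) = -1.8782,   |z_1| = 1.8782.
    z_2 = (-0.57 - 0.494874) / (0.04) = -26.6218,   |z_2| = 26.6218.
Moduli of all roots: 5.0000, 1.8782, 26.6218.
All moduli strictly greater than 1? Yes.
Verdict: Stationary.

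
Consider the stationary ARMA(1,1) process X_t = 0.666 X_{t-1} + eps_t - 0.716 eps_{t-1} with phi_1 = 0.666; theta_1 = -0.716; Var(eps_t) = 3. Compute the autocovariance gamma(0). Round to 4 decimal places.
\gamma(0) = 3.0135

Multiply the model equation by X_{t-k} and take expectations. With theta_0 = psi_0 = 1 and psi_j the MA(infinity) weights, this gives
  gamma(k) - sum_i phi_i gamma(k-i) = c_k,
  c_k = sigma^2 * sum_{j=k..q} theta_j psi_{j-k}   (c_k = 0 for k > q),
using gamma(-m) = gamma(m).
psi-weights needed (psi_j = theta_j + sum_i phi_i psi_{j-i}):
  psi_1 = theta_1 + phi_1 = -0.716 + (0.666) = -0.05
Right-hand sides:
  c_0 = sigma^2 (1 + theta_1 psi_1) = 3 * (1 + (-0.716)(-0.05)) = 3 * 1.0358 = 3.1074
  c_1 = sigma^2 theta_1 = 3 * (-0.716) = -2.148
  c_2 = 0
Equations for k = 0 and k = 1 (AR order 1):
  gamma(0) = phi_1 gamma(1) + c_0
  gamma(1) = phi_1 gamma(0) + c_1
Substituting the second into the first: gamma(0) (1 - phi_1^2) = c_0 + phi_1 c_1, so
  gamma(0) = (c_0 + phi_1 c_1) / (1 - phi_1^2) = (3.1074 + (0.666)(-2.148)) / (1 - (0.666)^2) = 1.676832 / 0.556444 = 3.013478.
Therefore gamma(0) = 3.0135 (to 4 decimal places).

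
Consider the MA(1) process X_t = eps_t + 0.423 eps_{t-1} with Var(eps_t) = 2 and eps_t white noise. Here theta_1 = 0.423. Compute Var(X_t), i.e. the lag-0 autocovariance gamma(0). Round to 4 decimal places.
\gamma(0) = 2.3579

For an MA(q) process X_t = eps_t + sum_i theta_i eps_{t-i} with
Var(eps_t) = sigma^2, the variance is
  gamma(0) = sigma^2 * (1 + sum_i theta_i^2).
  sum_i theta_i^2 = (0.423)^2 = 0.178929.
  gamma(0) = 2 * (1 + 0.178929) = 2 * 1.178929 = 2.357858, which rounds to 2.3579.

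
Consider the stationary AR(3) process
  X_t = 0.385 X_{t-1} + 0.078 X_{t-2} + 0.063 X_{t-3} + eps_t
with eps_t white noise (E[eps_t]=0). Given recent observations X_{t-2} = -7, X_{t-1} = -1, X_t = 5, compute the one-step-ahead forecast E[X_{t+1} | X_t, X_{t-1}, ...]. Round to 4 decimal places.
E[X_{t+1} \mid \mathcal F_t] = 1.4060

For an AR(p) model X_t = c + sum_i phi_i X_{t-i} + eps_t, the
one-step-ahead conditional mean is
  E[X_{t+1} | X_t, ...] = c + sum_i phi_i X_{t+1-i}.
Substitute known values:
  E[X_{t+1} | ...] = (0.385) * (5) + (0.078) * (-1) + (0.063) * (-7)
                   = 1.4060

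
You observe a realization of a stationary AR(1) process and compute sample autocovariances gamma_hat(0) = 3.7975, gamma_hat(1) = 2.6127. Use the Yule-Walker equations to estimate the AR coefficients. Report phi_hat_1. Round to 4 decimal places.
\hat\phi_{1} = 0.6880

The Yule-Walker equations for an AR(p) process read, in matrix form,
  Gamma_p phi = r_p,   with   (Gamma_p)_{ij} = gamma(|i - j|),
                       (r_p)_i = gamma(i),   i,j = 1..p.
Substitute the sample gammas (Toeplitz matrix and right-hand side of size 1):
  Gamma_p = [[3.7975]]
  r_p     = [2.6127]
With p = 1 this is the single equation gamma(0) phi_1 = gamma(1):
  phi_hat_1 = gamma(1) / gamma(0) = 2.6127 / 3.7975 = 0.6880.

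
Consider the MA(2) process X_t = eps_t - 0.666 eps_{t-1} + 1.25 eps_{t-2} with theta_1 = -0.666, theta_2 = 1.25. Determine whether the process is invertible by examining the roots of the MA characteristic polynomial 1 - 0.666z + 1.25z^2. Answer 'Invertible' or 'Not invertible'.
\text{Not invertible}

The MA(q) characteristic polynomial is P(z) = 1 - 0.666z + 1.25z^2.
Invertibility requires all roots to lie outside the unit circle, i.e. |z| > 1 for every root.
Set 1 + (-0.666) z + (1.25) z^2 = 0, i.e. a z^2 + b z + c = 0 with a = 1.25, b = -0.666, c = 1.
Discriminant D = b^2 - 4ac = (-0.666)^2 - 4*(1.25)*1 = 0.443556 - (5) = -4.556444.
D < 0, so the roots are the complex-conjugate pair z = (-b +/- i sqrt(-D)) / (2a) = 0.2664 +/- 0.8538i.
For a conjugate pair |z|^2 = z * conj(z) = (product of roots) = c/a = 1/(1.25) = 0.8, so |z| = sqrt(0.8) = 0.8944 for both roots.
Moduli of all roots: 0.8944, 0.8944.
All moduli strictly greater than 1? No.
Verdict: Not invertible.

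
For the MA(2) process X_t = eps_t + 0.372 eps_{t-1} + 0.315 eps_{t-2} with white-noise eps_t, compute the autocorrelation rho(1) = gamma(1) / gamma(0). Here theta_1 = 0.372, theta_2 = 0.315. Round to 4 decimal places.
\rho(1) = 0.3953

For an MA(q) process with theta_0 = 1, the autocovariance is
  gamma(k) = sigma^2 * sum_{i=0..q-k} theta_i * theta_{i+k},
and rho(k) = gamma(k) / gamma(0). Sigma^2 cancels.
  numerator   = (1)*(0.372) + (0.372)*(0.315) = 0.48918.
  denominator = (1)^2 + (0.372)^2 + (0.315)^2 = 1.237609.
  rho(1) = 0.48918 / 1.237609 = 0.3953.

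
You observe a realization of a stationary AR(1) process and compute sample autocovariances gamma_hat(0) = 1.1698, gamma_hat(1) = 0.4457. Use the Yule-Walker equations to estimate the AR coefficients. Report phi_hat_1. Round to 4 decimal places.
\hat\phi_{1} = 0.3810

The Yule-Walker equations for an AR(p) process read, in matrix form,
  Gamma_p phi = r_p,   with   (Gamma_p)_{ij} = gamma(|i - j|),
                       (r_p)_i = gamma(i),   i,j = 1..p.
Substitute the sample gammas (Toeplitz matrix and right-hand side of size 1):
  Gamma_p = [[1.1698]]
  r_p     = [0.4457]
With p = 1 this is the single equation gamma(0) phi_1 = gamma(1):
  phi_hat_1 = gamma(1) / gamma(0) = 0.4457 / 1.1698 = 0.3810.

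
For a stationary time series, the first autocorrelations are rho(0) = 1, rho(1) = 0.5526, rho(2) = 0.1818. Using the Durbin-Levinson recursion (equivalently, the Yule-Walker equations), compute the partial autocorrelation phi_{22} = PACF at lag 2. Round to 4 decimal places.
\phi_{22} = -0.1779

The PACF at lag k is phi_{kk}, the last component of the solution
to the Yule-Walker system G_k phi = r_k where
  (G_k)_{ij} = rho(|i - j|), (r_k)_i = rho(i), i,j = 1..k.
Equivalently, Durbin-Levinson gives phi_{kk} iteratively:
  phi_{11} = rho(1)
  phi_{kk} = [rho(k) - sum_{j=1..k-1} phi_{k-1,j} rho(k-j)]
            / [1 - sum_{j=1..k-1} phi_{k-1,j} rho(j)],
  phi_{k,j} = phi_{k-1,j} - phi_{kk} phi_{k-1,k-j},  j = 1..k-1.
Step k = 1:
  phi_11 = rho(1) = 0.5526.
Step k = 2:
  phi_22 = [rho(2) - phi_11 rho(1)] / [1 - phi_11 rho(1)] = [0.1818 - (0.5526)(0.5526)] / [1 - (0.5526)(0.5526)]
         = -0.12356676 / 0.69463324 = -0.1779.
Therefore phi_{22} = -0.1779.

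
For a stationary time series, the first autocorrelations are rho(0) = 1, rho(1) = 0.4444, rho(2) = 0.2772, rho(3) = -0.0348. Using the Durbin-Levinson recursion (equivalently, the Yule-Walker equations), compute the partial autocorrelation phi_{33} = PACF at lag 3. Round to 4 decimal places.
\phi_{33} = -0.2390

The PACF at lag k is phi_{kk}, the last component of the solution
to the Yule-Walker system G_k phi = r_k where
  (G_k)_{ij} = rho(|i - j|), (r_k)_i = rho(i), i,j = 1..k.
Equivalently, Durbin-Levinson gives phi_{kk} iteratively:
  phi_{11} = rho(1)
  phi_{kk} = [rho(k) - sum_{j=1..k-1} phi_{k-1,j} rho(k-j)]
            / [1 - sum_{j=1..k-1} phi_{k-1,j} rho(j)],
  phi_{k,j} = phi_{k-1,j} - phi_{kk} phi_{k-1,k-j},  j = 1..k-1.
Step k = 1:
  phi_11 = rho(1) = 0.4444.
Step k = 2:
  phi_22 = [rho(2) - phi_11 rho(1)] / [1 - phi_11 rho(1)] = [0.2772 - (0.4444)(0.4444)] / [1 - (0.4444)(0.4444)]
         = 0.07970864 / 0.80250864 = 0.099324.
  Update: phi_21 = phi_11 - phi_22 phi_11 = 0.4444 - (0.099324)(0.4444) = 0.40026.
Step k = 3:
  phi_33 = [rho(3) - phi_21 rho(2) - phi_22 rho(1)] / [1 - phi_21 rho(1) - phi_22 rho(2)]
    numerator   = -0.0348 - (0.40026)(0.2772) - (0.099324)(0.4444) = -0.18989188
    denominator = 1 - (0.40026)(0.4444) - (0.099324)(0.2772) = 0.79459163
  phi_33 = -0.18989188 / 0.79459163 = -0.239.
Therefore phi_{33} = -0.2390.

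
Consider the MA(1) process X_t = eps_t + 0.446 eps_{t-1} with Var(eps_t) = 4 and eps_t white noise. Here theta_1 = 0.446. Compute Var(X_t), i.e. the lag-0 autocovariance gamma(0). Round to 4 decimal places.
\gamma(0) = 4.7957

For an MA(q) process X_t = eps_t + sum_i theta_i eps_{t-i} with
Var(eps_t) = sigma^2, the variance is
  gamma(0) = sigma^2 * (1 + sum_i theta_i^2).
  sum_i theta_i^2 = (0.446)^2 = 0.198916.
  gamma(0) = 4 * (1 + 0.198916) = 4 * 1.198916 = 4.795664, which rounds to 4.7957.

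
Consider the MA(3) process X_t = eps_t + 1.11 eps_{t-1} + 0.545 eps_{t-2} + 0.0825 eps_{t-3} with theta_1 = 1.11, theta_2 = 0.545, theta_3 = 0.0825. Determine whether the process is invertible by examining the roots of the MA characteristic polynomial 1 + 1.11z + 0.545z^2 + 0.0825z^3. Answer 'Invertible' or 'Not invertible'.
\text{Invertible}

The MA(q) characteristic polynomial is P(z) = 1 + 1.11z + 0.545z^2 + 0.0825z^3.
Invertibility requires all roots to lie outside the unit circle, i.e. |z| > 1 for every root.
Degree 3: look for a simple real root z0 first, then factor out (1 - z/z0) and solve the remaining quadratic.
Testing z0 = -4: P(-4) = 1 + (1.11)(-4) + (0.545)(-4)^2 + (0.0825)(-4)^3
  = 1 + (-4.44) + (8.72) + (-5.28) = 0.  So z_0 = -4 is a root, |z_0| = 4.
Divide out the factor (1 + 0.25 z) = (1 - z/z0) (since 1/z0 = -0.25):
  P(z) = (1 + 0.25 z)(1 + (0.86) z + (0.33) z^2)
  [check: z-coef 0.86 - (-0.25) = 1.11; z^2-coef 0.33 - (-0.25)(0.86) = 0.545; z^3-coef -(-0.25)(0.33) = 0.0825.]
Remaining roots from the quadratic factor 1 + (0.86) z + (0.33) z^2:
  Set 1 + (0.86) z + (0.33) z^2 = 0, i.e. a z^2 + b z + c = 0 with a = 0.33, b = 0.86, c = 1.
  Discriminant D = b^2 - 4ac = (0.86)^2 - 4*(0.33)*1 = 0.7396 - (1.32) = -0.5804.
  D < 0, so the roots are the complex-conjugate pair z = (-b +/- i sqrt(-D)) / (2a) = -1.303 +/- 1.1543i.
  For a conjugate pair |z|^2 = z * conj(z) = (product of roots) = c/a = 1/(0.33) = 3.030303, so |z| = sqrt(3.030303) = 1.7408 for both roots.
Moduli of all roots: 4.0000, 1.7408, 1.7408.
All moduli strictly greater than 1? Yes.
Verdict: Invertible.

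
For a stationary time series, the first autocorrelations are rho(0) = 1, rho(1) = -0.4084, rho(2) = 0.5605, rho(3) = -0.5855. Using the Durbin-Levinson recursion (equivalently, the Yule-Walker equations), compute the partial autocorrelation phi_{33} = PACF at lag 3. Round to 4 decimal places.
\phi_{33} = -0.4199

The PACF at lag k is phi_{kk}, the last component of the solution
to the Yule-Walker system G_k phi = r_k where
  (G_k)_{ij} = rho(|i - j|), (r_k)_i = rho(i), i,j = 1..k.
Equivalently, Durbin-Levinson gives phi_{kk} iteratively:
  phi_{11} = rho(1)
  phi_{kk} = [rho(k) - sum_{j=1..k-1} phi_{k-1,j} rho(k-j)]
            / [1 - sum_{j=1..k-1} phi_{k-1,j} rho(j)],
  phi_{k,j} = phi_{k-1,j} - phi_{kk} phi_{k-1,k-j},  j = 1..k-1.
Step k = 1:
  phi_11 = rho(1) = -0.4084.
Step k = 2:
  phi_22 = [rho(2) - phi_11 rho(1)] / [1 - phi_11 rho(1)] = [0.5605 - (-0.4084)(-0.4084)] / [1 - (-0.4084)(-0.4084)]
         = 0.39370944 / 0.83320944 = 0.472522.
  Update: phi_21 = phi_11 - phi_22 phi_11 = -0.4084 - (0.472522)(-0.4084) = -0.215422.
Step k = 3:
  phi_33 = [rho(3) - phi_21 rho(2) - phi_22 rho(1)] / [1 - phi_21 rho(1) - phi_22 rho(2)]
    numerator   = -0.5855 - (-0.215422)(0.5605) - (0.472522)(-0.4084) = -0.27177805
    denominator = 1 - (-0.215422)(-0.4084) - (0.472522)(0.5605) = 0.64717323
  phi_33 = -0.27177805 / 0.64717323 = -0.4199.
Therefore phi_{33} = -0.4199.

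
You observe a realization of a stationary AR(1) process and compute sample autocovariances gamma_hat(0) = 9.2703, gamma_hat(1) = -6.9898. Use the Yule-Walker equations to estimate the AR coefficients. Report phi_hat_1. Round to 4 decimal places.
\hat\phi_{1} = -0.7540

The Yule-Walker equations for an AR(p) process read, in matrix form,
  Gamma_p phi = r_p,   with   (Gamma_p)_{ij} = gamma(|i - j|),
                       (r_p)_i = gamma(i),   i,j = 1..p.
Substitute the sample gammas (Toeplitz matrix and right-hand side of size 1):
  Gamma_p = [[9.2703]]
  r_p     = [-6.9898]
With p = 1 this is the single equation gamma(0) phi_1 = gamma(1):
  phi_hat_1 = gamma(1) / gamma(0) = -6.9898 / 9.2703 = -0.7540.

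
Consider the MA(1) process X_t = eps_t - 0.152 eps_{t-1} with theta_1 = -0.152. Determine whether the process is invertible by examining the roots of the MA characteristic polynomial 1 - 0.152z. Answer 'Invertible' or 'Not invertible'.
\text{Invertible}

The MA(q) characteristic polynomial is P(z) = 1 - 0.152z.
Invertibility requires all roots to lie outside the unit circle, i.e. |z| > 1 for every root.
This is linear in z: 1 + (-0.152) z = 0  =>  z = -1/(-0.152) = 6.578947,  |z| = 6.578947.
Moduli of all roots: 6.5789.
All moduli strictly greater than 1? Yes.
Verdict: Invertible.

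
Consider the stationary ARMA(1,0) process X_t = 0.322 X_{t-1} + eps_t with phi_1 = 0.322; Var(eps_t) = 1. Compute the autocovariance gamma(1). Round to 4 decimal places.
\gamma(1) = 0.3592

Multiply the model equation by X_{t-k} and take expectations. With theta_0 = psi_0 = 1 and psi_j the MA(infinity) weights, this gives
  gamma(k) - sum_i phi_i gamma(k-i) = c_k,
  c_k = sigma^2 * sum_{j=k..q} theta_j psi_{j-k}   (c_k = 0 for k > q),
using gamma(-m) = gamma(m).
Pure AR (q = 0): c_0 = sigma^2 = 1, c_k = 0 for k >= 1.
Equations for k = 0 and k = 1 (AR order 1):
  gamma(0) = phi_1 gamma(1) + c_0
  gamma(1) = phi_1 gamma(0) + c_1
Substituting the second into the first: gamma(0) (1 - phi_1^2) = c_0 + phi_1 c_1, so
  gamma(0) = c_0 / (1 - phi_1^2) = 1 / (1 - (0.322)^2) = 1 / 0.896316 = 1.115678.
  gamma(1) = phi_1 gamma(0) = (0.322)(1.115678) = 0.359248.
Therefore gamma(1) = 0.3592 (to 4 decimal places).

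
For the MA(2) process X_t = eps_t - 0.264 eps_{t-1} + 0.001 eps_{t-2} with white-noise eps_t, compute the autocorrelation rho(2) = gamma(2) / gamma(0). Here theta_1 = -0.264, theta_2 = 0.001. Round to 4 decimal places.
\rho(2) = 0.0009

For an MA(q) process with theta_0 = 1, the autocovariance is
  gamma(k) = sigma^2 * sum_{i=0..q-k} theta_i * theta_{i+k},
and rho(k) = gamma(k) / gamma(0). Sigma^2 cancels.
  numerator   = (1)*(0.001) = 0.001.
  denominator = (1)^2 + (-0.264)^2 + (0.001)^2 = 1.069697.
  rho(2) = 0.001 / 1.069697 = 0.0009.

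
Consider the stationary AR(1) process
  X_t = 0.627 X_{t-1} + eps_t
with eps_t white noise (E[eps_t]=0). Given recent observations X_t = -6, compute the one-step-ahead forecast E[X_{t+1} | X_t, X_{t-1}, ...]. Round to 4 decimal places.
E[X_{t+1} \mid \mathcal F_t] = -3.7620

For an AR(p) model X_t = c + sum_i phi_i X_{t-i} + eps_t, the
one-step-ahead conditional mean is
  E[X_{t+1} | X_t, ...] = c + sum_i phi_i X_{t+1-i}.
Substitute known values:
  E[X_{t+1} | ...] = (0.627) * (-6)
                   = -3.7620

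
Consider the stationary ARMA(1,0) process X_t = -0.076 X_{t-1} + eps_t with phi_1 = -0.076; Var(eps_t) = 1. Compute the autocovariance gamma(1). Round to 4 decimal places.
\gamma(1) = -0.0764

Multiply the model equation by X_{t-k} and take expectations. With theta_0 = psi_0 = 1 and psi_j the MA(infinity) weights, this gives
  gamma(k) - sum_i phi_i gamma(k-i) = c_k,
  c_k = sigma^2 * sum_{j=k..q} theta_j psi_{j-k}   (c_k = 0 for k > q),
using gamma(-m) = gamma(m).
Pure AR (q = 0): c_0 = sigma^2 = 1, c_k = 0 for k >= 1.
Equations for k = 0 and k = 1 (AR order 1):
  gamma(0) = phi_1 gamma(1) + c_0
  gamma(1) = phi_1 gamma(0) + c_1
Substituting the second into the first: gamma(0) (1 - phi_1^2) = c_0 + phi_1 c_1, so
  gamma(0) = c_0 / (1 - phi_1^2) = 1 / (1 - (-0.076)^2) = 1 / 0.994224 = 1.00581.
  gamma(1) = phi_1 gamma(0) = (-0.076)(1.00581) = -0.076442.
Therefore gamma(1) = -0.0764 (to 4 decimal places).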